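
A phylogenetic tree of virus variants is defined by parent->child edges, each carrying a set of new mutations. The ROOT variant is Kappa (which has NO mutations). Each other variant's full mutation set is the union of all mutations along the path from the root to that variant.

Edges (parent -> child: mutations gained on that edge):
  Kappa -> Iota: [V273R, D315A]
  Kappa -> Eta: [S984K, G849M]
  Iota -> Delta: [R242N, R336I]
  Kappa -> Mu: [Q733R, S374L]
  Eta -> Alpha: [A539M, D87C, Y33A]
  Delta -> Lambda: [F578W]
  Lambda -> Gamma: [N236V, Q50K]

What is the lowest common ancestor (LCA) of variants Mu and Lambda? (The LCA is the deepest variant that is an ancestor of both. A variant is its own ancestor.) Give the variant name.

Path from root to Mu: Kappa -> Mu
  ancestors of Mu: {Kappa, Mu}
Path from root to Lambda: Kappa -> Iota -> Delta -> Lambda
  ancestors of Lambda: {Kappa, Iota, Delta, Lambda}
Common ancestors: {Kappa}
Walk up from Lambda: Lambda (not in ancestors of Mu), Delta (not in ancestors of Mu), Iota (not in ancestors of Mu), Kappa (in ancestors of Mu)
Deepest common ancestor (LCA) = Kappa

Answer: Kappa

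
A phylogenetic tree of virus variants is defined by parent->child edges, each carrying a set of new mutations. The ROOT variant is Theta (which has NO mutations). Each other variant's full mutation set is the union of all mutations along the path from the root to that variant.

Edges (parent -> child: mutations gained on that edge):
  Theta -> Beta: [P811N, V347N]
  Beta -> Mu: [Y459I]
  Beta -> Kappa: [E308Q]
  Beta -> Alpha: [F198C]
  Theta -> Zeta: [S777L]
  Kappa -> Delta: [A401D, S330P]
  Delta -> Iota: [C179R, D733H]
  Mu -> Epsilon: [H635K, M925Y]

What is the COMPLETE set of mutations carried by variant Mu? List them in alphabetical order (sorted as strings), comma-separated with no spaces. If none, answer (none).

At Theta: gained [] -> total []
At Beta: gained ['P811N', 'V347N'] -> total ['P811N', 'V347N']
At Mu: gained ['Y459I'] -> total ['P811N', 'V347N', 'Y459I']

Answer: P811N,V347N,Y459I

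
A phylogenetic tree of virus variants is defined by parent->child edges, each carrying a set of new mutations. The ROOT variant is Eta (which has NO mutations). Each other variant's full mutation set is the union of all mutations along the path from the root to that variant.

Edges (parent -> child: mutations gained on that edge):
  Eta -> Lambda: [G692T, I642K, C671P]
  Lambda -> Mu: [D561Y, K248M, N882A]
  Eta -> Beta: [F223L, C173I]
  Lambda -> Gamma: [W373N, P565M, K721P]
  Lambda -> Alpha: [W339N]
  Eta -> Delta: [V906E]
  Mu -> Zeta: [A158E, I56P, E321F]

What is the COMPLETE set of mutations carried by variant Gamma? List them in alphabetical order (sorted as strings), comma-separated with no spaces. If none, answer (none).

At Eta: gained [] -> total []
At Lambda: gained ['G692T', 'I642K', 'C671P'] -> total ['C671P', 'G692T', 'I642K']
At Gamma: gained ['W373N', 'P565M', 'K721P'] -> total ['C671P', 'G692T', 'I642K', 'K721P', 'P565M', 'W373N']

Answer: C671P,G692T,I642K,K721P,P565M,W373N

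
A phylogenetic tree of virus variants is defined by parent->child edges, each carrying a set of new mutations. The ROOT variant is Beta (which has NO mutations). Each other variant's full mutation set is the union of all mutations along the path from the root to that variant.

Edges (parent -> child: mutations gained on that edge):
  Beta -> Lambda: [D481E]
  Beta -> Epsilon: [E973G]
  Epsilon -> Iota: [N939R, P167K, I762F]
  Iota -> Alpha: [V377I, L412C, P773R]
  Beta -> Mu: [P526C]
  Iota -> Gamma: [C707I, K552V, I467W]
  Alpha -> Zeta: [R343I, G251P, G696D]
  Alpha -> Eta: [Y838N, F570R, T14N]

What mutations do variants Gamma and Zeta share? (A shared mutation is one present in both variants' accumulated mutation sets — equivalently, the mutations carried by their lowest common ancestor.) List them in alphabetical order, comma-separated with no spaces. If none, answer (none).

Answer: E973G,I762F,N939R,P167K

Derivation:
Accumulating mutations along path to Gamma:
  At Beta: gained [] -> total []
  At Epsilon: gained ['E973G'] -> total ['E973G']
  At Iota: gained ['N939R', 'P167K', 'I762F'] -> total ['E973G', 'I762F', 'N939R', 'P167K']
  At Gamma: gained ['C707I', 'K552V', 'I467W'] -> total ['C707I', 'E973G', 'I467W', 'I762F', 'K552V', 'N939R', 'P167K']
Mutations(Gamma) = ['C707I', 'E973G', 'I467W', 'I762F', 'K552V', 'N939R', 'P167K']
Accumulating mutations along path to Zeta:
  At Beta: gained [] -> total []
  At Epsilon: gained ['E973G'] -> total ['E973G']
  At Iota: gained ['N939R', 'P167K', 'I762F'] -> total ['E973G', 'I762F', 'N939R', 'P167K']
  At Alpha: gained ['V377I', 'L412C', 'P773R'] -> total ['E973G', 'I762F', 'L412C', 'N939R', 'P167K', 'P773R', 'V377I']
  At Zeta: gained ['R343I', 'G251P', 'G696D'] -> total ['E973G', 'G251P', 'G696D', 'I762F', 'L412C', 'N939R', 'P167K', 'P773R', 'R343I', 'V377I']
Mutations(Zeta) = ['E973G', 'G251P', 'G696D', 'I762F', 'L412C', 'N939R', 'P167K', 'P773R', 'R343I', 'V377I']
Intersection: ['C707I', 'E973G', 'I467W', 'I762F', 'K552V', 'N939R', 'P167K'] ∩ ['E973G', 'G251P', 'G696D', 'I762F', 'L412C', 'N939R', 'P167K', 'P773R', 'R343I', 'V377I'] = ['E973G', 'I762F', 'N939R', 'P167K']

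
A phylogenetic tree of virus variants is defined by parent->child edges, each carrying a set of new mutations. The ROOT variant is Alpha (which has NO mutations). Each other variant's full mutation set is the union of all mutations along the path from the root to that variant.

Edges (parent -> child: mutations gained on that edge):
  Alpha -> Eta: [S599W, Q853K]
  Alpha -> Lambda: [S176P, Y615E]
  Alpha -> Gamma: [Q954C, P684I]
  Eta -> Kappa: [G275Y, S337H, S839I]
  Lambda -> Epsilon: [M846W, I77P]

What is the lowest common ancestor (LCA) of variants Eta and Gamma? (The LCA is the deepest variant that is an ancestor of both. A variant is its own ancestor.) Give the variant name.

Path from root to Eta: Alpha -> Eta
  ancestors of Eta: {Alpha, Eta}
Path from root to Gamma: Alpha -> Gamma
  ancestors of Gamma: {Alpha, Gamma}
Common ancestors: {Alpha}
Walk up from Gamma: Gamma (not in ancestors of Eta), Alpha (in ancestors of Eta)
Deepest common ancestor (LCA) = Alpha

Answer: Alpha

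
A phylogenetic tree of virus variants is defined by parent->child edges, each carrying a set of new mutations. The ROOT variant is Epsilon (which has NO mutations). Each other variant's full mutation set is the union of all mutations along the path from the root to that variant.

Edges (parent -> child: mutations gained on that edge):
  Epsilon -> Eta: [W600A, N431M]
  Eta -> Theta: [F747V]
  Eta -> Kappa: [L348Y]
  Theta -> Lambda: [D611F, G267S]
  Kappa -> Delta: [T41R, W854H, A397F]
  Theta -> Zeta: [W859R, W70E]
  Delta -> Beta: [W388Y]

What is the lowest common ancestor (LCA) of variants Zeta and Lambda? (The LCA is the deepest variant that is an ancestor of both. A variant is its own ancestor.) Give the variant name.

Path from root to Zeta: Epsilon -> Eta -> Theta -> Zeta
  ancestors of Zeta: {Epsilon, Eta, Theta, Zeta}
Path from root to Lambda: Epsilon -> Eta -> Theta -> Lambda
  ancestors of Lambda: {Epsilon, Eta, Theta, Lambda}
Common ancestors: {Epsilon, Eta, Theta}
Walk up from Lambda: Lambda (not in ancestors of Zeta), Theta (in ancestors of Zeta), Eta (in ancestors of Zeta), Epsilon (in ancestors of Zeta)
Deepest common ancestor (LCA) = Theta

Answer: Theta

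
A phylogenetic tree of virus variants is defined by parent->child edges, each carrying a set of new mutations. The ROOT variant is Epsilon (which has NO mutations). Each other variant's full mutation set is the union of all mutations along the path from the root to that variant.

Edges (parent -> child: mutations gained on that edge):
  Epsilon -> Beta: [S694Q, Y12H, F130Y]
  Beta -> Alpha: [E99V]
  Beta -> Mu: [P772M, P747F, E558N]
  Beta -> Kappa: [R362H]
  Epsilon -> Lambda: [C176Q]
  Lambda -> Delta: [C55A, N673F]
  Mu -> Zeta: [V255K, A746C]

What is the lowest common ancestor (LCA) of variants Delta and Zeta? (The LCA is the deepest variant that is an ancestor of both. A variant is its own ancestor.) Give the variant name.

Path from root to Delta: Epsilon -> Lambda -> Delta
  ancestors of Delta: {Epsilon, Lambda, Delta}
Path from root to Zeta: Epsilon -> Beta -> Mu -> Zeta
  ancestors of Zeta: {Epsilon, Beta, Mu, Zeta}
Common ancestors: {Epsilon}
Walk up from Zeta: Zeta (not in ancestors of Delta), Mu (not in ancestors of Delta), Beta (not in ancestors of Delta), Epsilon (in ancestors of Delta)
Deepest common ancestor (LCA) = Epsilon

Answer: Epsilon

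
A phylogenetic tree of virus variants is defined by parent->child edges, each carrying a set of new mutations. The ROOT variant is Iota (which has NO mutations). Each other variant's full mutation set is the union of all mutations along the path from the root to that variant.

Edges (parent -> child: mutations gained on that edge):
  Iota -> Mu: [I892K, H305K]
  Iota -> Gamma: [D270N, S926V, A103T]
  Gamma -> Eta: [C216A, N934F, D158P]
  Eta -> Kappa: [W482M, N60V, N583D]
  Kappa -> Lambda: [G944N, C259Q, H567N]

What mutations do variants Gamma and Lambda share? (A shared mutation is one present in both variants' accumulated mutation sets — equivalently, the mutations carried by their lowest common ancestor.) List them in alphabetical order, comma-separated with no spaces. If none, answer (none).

Answer: A103T,D270N,S926V

Derivation:
Accumulating mutations along path to Gamma:
  At Iota: gained [] -> total []
  At Gamma: gained ['D270N', 'S926V', 'A103T'] -> total ['A103T', 'D270N', 'S926V']
Mutations(Gamma) = ['A103T', 'D270N', 'S926V']
Accumulating mutations along path to Lambda:
  At Iota: gained [] -> total []
  At Gamma: gained ['D270N', 'S926V', 'A103T'] -> total ['A103T', 'D270N', 'S926V']
  At Eta: gained ['C216A', 'N934F', 'D158P'] -> total ['A103T', 'C216A', 'D158P', 'D270N', 'N934F', 'S926V']
  At Kappa: gained ['W482M', 'N60V', 'N583D'] -> total ['A103T', 'C216A', 'D158P', 'D270N', 'N583D', 'N60V', 'N934F', 'S926V', 'W482M']
  At Lambda: gained ['G944N', 'C259Q', 'H567N'] -> total ['A103T', 'C216A', 'C259Q', 'D158P', 'D270N', 'G944N', 'H567N', 'N583D', 'N60V', 'N934F', 'S926V', 'W482M']
Mutations(Lambda) = ['A103T', 'C216A', 'C259Q', 'D158P', 'D270N', 'G944N', 'H567N', 'N583D', 'N60V', 'N934F', 'S926V', 'W482M']
Intersection: ['A103T', 'D270N', 'S926V'] ∩ ['A103T', 'C216A', 'C259Q', 'D158P', 'D270N', 'G944N', 'H567N', 'N583D', 'N60V', 'N934F', 'S926V', 'W482M'] = ['A103T', 'D270N', 'S926V']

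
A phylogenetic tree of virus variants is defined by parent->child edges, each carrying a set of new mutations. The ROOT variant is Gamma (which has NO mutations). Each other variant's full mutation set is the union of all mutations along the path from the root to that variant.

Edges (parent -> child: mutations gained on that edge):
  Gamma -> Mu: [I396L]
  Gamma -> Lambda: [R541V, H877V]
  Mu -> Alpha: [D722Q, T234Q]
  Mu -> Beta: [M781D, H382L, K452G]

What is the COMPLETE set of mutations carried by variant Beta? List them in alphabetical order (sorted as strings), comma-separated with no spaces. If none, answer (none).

At Gamma: gained [] -> total []
At Mu: gained ['I396L'] -> total ['I396L']
At Beta: gained ['M781D', 'H382L', 'K452G'] -> total ['H382L', 'I396L', 'K452G', 'M781D']

Answer: H382L,I396L,K452G,M781D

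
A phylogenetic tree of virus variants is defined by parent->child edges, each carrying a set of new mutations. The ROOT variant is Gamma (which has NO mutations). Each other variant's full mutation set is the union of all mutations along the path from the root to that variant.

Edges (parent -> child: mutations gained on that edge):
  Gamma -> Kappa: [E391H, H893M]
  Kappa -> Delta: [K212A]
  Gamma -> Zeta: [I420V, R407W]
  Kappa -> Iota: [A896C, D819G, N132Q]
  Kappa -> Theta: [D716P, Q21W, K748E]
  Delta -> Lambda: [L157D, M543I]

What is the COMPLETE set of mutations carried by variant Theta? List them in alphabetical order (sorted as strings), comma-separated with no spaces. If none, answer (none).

At Gamma: gained [] -> total []
At Kappa: gained ['E391H', 'H893M'] -> total ['E391H', 'H893M']
At Theta: gained ['D716P', 'Q21W', 'K748E'] -> total ['D716P', 'E391H', 'H893M', 'K748E', 'Q21W']

Answer: D716P,E391H,H893M,K748E,Q21W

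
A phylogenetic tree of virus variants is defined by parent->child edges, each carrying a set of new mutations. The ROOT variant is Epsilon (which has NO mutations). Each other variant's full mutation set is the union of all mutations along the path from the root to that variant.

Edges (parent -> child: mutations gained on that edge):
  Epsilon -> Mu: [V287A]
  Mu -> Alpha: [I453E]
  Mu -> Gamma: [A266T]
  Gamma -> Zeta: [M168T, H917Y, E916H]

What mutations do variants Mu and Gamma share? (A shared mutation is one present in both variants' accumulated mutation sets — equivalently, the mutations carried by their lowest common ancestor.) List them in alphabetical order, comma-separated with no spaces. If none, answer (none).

Answer: V287A

Derivation:
Accumulating mutations along path to Mu:
  At Epsilon: gained [] -> total []
  At Mu: gained ['V287A'] -> total ['V287A']
Mutations(Mu) = ['V287A']
Accumulating mutations along path to Gamma:
  At Epsilon: gained [] -> total []
  At Mu: gained ['V287A'] -> total ['V287A']
  At Gamma: gained ['A266T'] -> total ['A266T', 'V287A']
Mutations(Gamma) = ['A266T', 'V287A']
Intersection: ['V287A'] ∩ ['A266T', 'V287A'] = ['V287A']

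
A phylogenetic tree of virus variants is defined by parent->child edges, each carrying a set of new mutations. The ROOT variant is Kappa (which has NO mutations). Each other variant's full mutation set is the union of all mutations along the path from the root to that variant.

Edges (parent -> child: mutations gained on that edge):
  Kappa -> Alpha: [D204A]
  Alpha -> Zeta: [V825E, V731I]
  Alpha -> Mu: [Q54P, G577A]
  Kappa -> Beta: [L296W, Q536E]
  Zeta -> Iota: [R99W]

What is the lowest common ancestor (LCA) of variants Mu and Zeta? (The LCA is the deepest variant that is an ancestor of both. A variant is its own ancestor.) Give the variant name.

Path from root to Mu: Kappa -> Alpha -> Mu
  ancestors of Mu: {Kappa, Alpha, Mu}
Path from root to Zeta: Kappa -> Alpha -> Zeta
  ancestors of Zeta: {Kappa, Alpha, Zeta}
Common ancestors: {Kappa, Alpha}
Walk up from Zeta: Zeta (not in ancestors of Mu), Alpha (in ancestors of Mu), Kappa (in ancestors of Mu)
Deepest common ancestor (LCA) = Alpha

Answer: Alpha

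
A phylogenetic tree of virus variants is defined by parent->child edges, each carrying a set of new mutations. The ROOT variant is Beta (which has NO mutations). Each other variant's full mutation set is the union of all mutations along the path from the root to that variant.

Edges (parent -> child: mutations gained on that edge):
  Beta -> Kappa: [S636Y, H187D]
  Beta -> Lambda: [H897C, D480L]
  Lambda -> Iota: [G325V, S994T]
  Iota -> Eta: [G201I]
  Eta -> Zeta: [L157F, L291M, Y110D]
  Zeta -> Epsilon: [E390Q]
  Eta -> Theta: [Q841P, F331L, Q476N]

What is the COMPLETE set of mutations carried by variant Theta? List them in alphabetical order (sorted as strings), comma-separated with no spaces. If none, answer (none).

At Beta: gained [] -> total []
At Lambda: gained ['H897C', 'D480L'] -> total ['D480L', 'H897C']
At Iota: gained ['G325V', 'S994T'] -> total ['D480L', 'G325V', 'H897C', 'S994T']
At Eta: gained ['G201I'] -> total ['D480L', 'G201I', 'G325V', 'H897C', 'S994T']
At Theta: gained ['Q841P', 'F331L', 'Q476N'] -> total ['D480L', 'F331L', 'G201I', 'G325V', 'H897C', 'Q476N', 'Q841P', 'S994T']

Answer: D480L,F331L,G201I,G325V,H897C,Q476N,Q841P,S994T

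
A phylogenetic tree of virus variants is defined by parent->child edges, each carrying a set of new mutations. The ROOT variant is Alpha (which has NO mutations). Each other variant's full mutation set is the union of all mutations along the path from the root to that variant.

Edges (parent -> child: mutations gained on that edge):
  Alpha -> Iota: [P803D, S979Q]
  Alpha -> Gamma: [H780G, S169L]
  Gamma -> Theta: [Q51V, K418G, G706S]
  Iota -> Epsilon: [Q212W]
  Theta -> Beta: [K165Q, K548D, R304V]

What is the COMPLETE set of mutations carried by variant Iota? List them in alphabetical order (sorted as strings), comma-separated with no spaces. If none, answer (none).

At Alpha: gained [] -> total []
At Iota: gained ['P803D', 'S979Q'] -> total ['P803D', 'S979Q']

Answer: P803D,S979Q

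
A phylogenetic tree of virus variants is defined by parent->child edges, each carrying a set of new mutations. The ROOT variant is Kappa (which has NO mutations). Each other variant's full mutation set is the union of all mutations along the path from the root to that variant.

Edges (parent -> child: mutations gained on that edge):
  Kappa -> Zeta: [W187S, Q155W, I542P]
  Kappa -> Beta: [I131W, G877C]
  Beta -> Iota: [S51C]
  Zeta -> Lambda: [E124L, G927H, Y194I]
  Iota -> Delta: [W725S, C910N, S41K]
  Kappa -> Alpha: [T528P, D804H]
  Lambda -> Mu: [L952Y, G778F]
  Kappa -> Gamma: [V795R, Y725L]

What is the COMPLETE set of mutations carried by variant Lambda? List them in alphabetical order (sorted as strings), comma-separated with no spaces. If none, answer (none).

Answer: E124L,G927H,I542P,Q155W,W187S,Y194I

Derivation:
At Kappa: gained [] -> total []
At Zeta: gained ['W187S', 'Q155W', 'I542P'] -> total ['I542P', 'Q155W', 'W187S']
At Lambda: gained ['E124L', 'G927H', 'Y194I'] -> total ['E124L', 'G927H', 'I542P', 'Q155W', 'W187S', 'Y194I']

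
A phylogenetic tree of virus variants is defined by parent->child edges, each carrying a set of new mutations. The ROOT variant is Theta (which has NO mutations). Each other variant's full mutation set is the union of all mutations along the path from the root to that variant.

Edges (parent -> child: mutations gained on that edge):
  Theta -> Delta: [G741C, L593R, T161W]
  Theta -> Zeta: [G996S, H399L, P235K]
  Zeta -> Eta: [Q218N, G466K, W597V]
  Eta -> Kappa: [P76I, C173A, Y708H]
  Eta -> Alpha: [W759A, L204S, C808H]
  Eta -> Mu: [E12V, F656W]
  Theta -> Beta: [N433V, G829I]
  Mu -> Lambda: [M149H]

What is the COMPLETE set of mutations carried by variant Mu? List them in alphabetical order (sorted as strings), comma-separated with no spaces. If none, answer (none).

At Theta: gained [] -> total []
At Zeta: gained ['G996S', 'H399L', 'P235K'] -> total ['G996S', 'H399L', 'P235K']
At Eta: gained ['Q218N', 'G466K', 'W597V'] -> total ['G466K', 'G996S', 'H399L', 'P235K', 'Q218N', 'W597V']
At Mu: gained ['E12V', 'F656W'] -> total ['E12V', 'F656W', 'G466K', 'G996S', 'H399L', 'P235K', 'Q218N', 'W597V']

Answer: E12V,F656W,G466K,G996S,H399L,P235K,Q218N,W597V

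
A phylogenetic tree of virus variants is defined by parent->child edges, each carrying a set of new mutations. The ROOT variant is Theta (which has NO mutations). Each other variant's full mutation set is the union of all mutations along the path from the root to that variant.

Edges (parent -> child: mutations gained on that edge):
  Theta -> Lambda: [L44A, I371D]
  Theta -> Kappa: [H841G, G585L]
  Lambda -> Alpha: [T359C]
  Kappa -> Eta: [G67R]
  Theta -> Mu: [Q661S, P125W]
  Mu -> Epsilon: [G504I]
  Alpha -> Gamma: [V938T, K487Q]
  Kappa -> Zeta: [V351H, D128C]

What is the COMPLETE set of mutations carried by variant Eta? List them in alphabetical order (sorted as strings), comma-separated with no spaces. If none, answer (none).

At Theta: gained [] -> total []
At Kappa: gained ['H841G', 'G585L'] -> total ['G585L', 'H841G']
At Eta: gained ['G67R'] -> total ['G585L', 'G67R', 'H841G']

Answer: G585L,G67R,H841G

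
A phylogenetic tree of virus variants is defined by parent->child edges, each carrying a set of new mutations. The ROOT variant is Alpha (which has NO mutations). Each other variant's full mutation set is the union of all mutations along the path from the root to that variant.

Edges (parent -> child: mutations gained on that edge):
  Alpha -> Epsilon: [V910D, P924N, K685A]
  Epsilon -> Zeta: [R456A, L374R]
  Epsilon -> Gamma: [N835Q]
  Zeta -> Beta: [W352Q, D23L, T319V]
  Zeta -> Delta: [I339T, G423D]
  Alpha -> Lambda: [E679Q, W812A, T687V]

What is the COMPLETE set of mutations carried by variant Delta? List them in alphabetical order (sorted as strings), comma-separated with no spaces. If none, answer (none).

At Alpha: gained [] -> total []
At Epsilon: gained ['V910D', 'P924N', 'K685A'] -> total ['K685A', 'P924N', 'V910D']
At Zeta: gained ['R456A', 'L374R'] -> total ['K685A', 'L374R', 'P924N', 'R456A', 'V910D']
At Delta: gained ['I339T', 'G423D'] -> total ['G423D', 'I339T', 'K685A', 'L374R', 'P924N', 'R456A', 'V910D']

Answer: G423D,I339T,K685A,L374R,P924N,R456A,V910D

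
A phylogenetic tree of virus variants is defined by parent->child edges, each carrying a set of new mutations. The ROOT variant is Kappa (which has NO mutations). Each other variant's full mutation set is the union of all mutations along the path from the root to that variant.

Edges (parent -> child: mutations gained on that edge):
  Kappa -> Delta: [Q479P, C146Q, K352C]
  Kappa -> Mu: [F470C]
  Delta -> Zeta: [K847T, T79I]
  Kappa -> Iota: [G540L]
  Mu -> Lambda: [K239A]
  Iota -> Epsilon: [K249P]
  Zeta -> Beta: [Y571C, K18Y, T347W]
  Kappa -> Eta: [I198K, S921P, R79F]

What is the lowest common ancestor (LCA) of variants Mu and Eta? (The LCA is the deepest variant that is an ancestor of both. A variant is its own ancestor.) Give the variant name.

Path from root to Mu: Kappa -> Mu
  ancestors of Mu: {Kappa, Mu}
Path from root to Eta: Kappa -> Eta
  ancestors of Eta: {Kappa, Eta}
Common ancestors: {Kappa}
Walk up from Eta: Eta (not in ancestors of Mu), Kappa (in ancestors of Mu)
Deepest common ancestor (LCA) = Kappa

Answer: Kappa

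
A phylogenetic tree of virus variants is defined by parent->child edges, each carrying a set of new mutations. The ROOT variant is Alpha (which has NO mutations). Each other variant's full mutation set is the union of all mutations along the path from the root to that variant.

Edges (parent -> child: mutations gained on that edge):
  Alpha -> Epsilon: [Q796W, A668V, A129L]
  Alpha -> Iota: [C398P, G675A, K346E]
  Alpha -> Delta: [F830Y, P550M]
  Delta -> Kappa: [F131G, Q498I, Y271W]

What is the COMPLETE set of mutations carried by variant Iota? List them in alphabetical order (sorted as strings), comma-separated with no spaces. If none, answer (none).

At Alpha: gained [] -> total []
At Iota: gained ['C398P', 'G675A', 'K346E'] -> total ['C398P', 'G675A', 'K346E']

Answer: C398P,G675A,K346E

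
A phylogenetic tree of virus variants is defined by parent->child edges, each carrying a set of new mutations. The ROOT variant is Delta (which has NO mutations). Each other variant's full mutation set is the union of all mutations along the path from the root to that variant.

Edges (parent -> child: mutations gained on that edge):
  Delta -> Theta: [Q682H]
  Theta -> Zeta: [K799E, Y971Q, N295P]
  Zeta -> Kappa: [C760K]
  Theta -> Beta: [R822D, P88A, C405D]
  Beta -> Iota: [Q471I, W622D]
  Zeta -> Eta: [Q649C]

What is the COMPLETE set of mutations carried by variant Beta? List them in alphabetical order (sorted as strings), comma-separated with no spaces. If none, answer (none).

At Delta: gained [] -> total []
At Theta: gained ['Q682H'] -> total ['Q682H']
At Beta: gained ['R822D', 'P88A', 'C405D'] -> total ['C405D', 'P88A', 'Q682H', 'R822D']

Answer: C405D,P88A,Q682H,R822D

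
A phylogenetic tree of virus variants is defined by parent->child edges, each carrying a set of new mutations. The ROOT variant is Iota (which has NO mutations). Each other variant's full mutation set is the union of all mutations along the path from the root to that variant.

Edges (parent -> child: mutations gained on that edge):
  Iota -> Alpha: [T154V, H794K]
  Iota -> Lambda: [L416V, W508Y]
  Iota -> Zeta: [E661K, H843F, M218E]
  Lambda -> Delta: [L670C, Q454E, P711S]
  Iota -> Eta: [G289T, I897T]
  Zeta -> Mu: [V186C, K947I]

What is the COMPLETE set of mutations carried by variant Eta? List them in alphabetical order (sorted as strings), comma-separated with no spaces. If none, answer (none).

Answer: G289T,I897T

Derivation:
At Iota: gained [] -> total []
At Eta: gained ['G289T', 'I897T'] -> total ['G289T', 'I897T']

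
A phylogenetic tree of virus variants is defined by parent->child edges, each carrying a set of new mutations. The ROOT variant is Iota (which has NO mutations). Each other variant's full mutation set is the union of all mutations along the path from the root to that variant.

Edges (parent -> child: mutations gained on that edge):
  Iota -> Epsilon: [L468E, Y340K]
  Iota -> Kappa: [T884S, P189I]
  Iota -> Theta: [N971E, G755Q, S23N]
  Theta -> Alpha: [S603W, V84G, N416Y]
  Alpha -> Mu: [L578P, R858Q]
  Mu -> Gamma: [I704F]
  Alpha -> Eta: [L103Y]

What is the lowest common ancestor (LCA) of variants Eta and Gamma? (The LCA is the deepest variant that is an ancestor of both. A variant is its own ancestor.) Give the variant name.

Path from root to Eta: Iota -> Theta -> Alpha -> Eta
  ancestors of Eta: {Iota, Theta, Alpha, Eta}
Path from root to Gamma: Iota -> Theta -> Alpha -> Mu -> Gamma
  ancestors of Gamma: {Iota, Theta, Alpha, Mu, Gamma}
Common ancestors: {Iota, Theta, Alpha}
Walk up from Gamma: Gamma (not in ancestors of Eta), Mu (not in ancestors of Eta), Alpha (in ancestors of Eta), Theta (in ancestors of Eta), Iota (in ancestors of Eta)
Deepest common ancestor (LCA) = Alpha

Answer: Alpha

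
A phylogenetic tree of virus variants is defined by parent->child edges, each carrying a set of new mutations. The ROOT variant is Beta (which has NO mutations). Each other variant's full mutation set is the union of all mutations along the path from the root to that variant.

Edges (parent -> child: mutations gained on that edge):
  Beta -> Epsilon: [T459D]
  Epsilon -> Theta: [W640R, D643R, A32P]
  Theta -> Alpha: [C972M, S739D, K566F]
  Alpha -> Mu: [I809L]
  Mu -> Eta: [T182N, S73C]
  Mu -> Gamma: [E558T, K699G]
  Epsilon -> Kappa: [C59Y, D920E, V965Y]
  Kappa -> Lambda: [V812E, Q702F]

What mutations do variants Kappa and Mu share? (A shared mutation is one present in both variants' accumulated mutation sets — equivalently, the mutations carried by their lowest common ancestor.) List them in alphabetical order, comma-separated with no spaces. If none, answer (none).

Answer: T459D

Derivation:
Accumulating mutations along path to Kappa:
  At Beta: gained [] -> total []
  At Epsilon: gained ['T459D'] -> total ['T459D']
  At Kappa: gained ['C59Y', 'D920E', 'V965Y'] -> total ['C59Y', 'D920E', 'T459D', 'V965Y']
Mutations(Kappa) = ['C59Y', 'D920E', 'T459D', 'V965Y']
Accumulating mutations along path to Mu:
  At Beta: gained [] -> total []
  At Epsilon: gained ['T459D'] -> total ['T459D']
  At Theta: gained ['W640R', 'D643R', 'A32P'] -> total ['A32P', 'D643R', 'T459D', 'W640R']
  At Alpha: gained ['C972M', 'S739D', 'K566F'] -> total ['A32P', 'C972M', 'D643R', 'K566F', 'S739D', 'T459D', 'W640R']
  At Mu: gained ['I809L'] -> total ['A32P', 'C972M', 'D643R', 'I809L', 'K566F', 'S739D', 'T459D', 'W640R']
Mutations(Mu) = ['A32P', 'C972M', 'D643R', 'I809L', 'K566F', 'S739D', 'T459D', 'W640R']
Intersection: ['C59Y', 'D920E', 'T459D', 'V965Y'] ∩ ['A32P', 'C972M', 'D643R', 'I809L', 'K566F', 'S739D', 'T459D', 'W640R'] = ['T459D']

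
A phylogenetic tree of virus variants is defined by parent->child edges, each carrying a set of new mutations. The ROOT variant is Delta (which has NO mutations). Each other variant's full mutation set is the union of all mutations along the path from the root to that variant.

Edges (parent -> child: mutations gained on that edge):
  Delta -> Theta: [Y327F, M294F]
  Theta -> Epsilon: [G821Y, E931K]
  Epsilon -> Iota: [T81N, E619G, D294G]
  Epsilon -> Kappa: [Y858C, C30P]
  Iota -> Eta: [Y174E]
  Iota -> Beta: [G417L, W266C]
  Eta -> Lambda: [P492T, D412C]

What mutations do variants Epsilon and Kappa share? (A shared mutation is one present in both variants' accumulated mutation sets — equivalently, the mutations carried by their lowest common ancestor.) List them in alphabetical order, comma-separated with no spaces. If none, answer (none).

Accumulating mutations along path to Epsilon:
  At Delta: gained [] -> total []
  At Theta: gained ['Y327F', 'M294F'] -> total ['M294F', 'Y327F']
  At Epsilon: gained ['G821Y', 'E931K'] -> total ['E931K', 'G821Y', 'M294F', 'Y327F']
Mutations(Epsilon) = ['E931K', 'G821Y', 'M294F', 'Y327F']
Accumulating mutations along path to Kappa:
  At Delta: gained [] -> total []
  At Theta: gained ['Y327F', 'M294F'] -> total ['M294F', 'Y327F']
  At Epsilon: gained ['G821Y', 'E931K'] -> total ['E931K', 'G821Y', 'M294F', 'Y327F']
  At Kappa: gained ['Y858C', 'C30P'] -> total ['C30P', 'E931K', 'G821Y', 'M294F', 'Y327F', 'Y858C']
Mutations(Kappa) = ['C30P', 'E931K', 'G821Y', 'M294F', 'Y327F', 'Y858C']
Intersection: ['E931K', 'G821Y', 'M294F', 'Y327F'] ∩ ['C30P', 'E931K', 'G821Y', 'M294F', 'Y327F', 'Y858C'] = ['E931K', 'G821Y', 'M294F', 'Y327F']

Answer: E931K,G821Y,M294F,Y327F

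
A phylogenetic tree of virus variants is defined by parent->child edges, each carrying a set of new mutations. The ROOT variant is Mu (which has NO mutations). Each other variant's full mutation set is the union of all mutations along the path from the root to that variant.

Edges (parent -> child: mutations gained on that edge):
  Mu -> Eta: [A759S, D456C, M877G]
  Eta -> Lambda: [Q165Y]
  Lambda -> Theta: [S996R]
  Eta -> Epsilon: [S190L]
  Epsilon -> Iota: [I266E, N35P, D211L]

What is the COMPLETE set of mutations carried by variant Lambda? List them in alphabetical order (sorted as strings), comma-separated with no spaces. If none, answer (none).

At Mu: gained [] -> total []
At Eta: gained ['A759S', 'D456C', 'M877G'] -> total ['A759S', 'D456C', 'M877G']
At Lambda: gained ['Q165Y'] -> total ['A759S', 'D456C', 'M877G', 'Q165Y']

Answer: A759S,D456C,M877G,Q165Y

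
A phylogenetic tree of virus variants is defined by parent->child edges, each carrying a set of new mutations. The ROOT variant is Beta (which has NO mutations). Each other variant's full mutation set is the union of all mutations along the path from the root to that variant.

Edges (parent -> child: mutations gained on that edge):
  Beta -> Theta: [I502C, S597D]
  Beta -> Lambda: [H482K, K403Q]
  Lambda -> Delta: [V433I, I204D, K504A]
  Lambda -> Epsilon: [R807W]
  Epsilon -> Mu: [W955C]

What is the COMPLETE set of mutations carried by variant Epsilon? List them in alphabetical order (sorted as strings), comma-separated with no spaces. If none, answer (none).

At Beta: gained [] -> total []
At Lambda: gained ['H482K', 'K403Q'] -> total ['H482K', 'K403Q']
At Epsilon: gained ['R807W'] -> total ['H482K', 'K403Q', 'R807W']

Answer: H482K,K403Q,R807W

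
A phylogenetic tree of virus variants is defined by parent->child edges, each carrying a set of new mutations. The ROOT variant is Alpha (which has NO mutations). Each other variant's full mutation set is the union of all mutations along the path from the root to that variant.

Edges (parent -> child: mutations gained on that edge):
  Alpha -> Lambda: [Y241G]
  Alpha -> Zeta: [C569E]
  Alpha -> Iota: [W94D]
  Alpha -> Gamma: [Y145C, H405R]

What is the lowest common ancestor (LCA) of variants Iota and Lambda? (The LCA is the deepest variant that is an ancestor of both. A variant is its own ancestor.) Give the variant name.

Answer: Alpha

Derivation:
Path from root to Iota: Alpha -> Iota
  ancestors of Iota: {Alpha, Iota}
Path from root to Lambda: Alpha -> Lambda
  ancestors of Lambda: {Alpha, Lambda}
Common ancestors: {Alpha}
Walk up from Lambda: Lambda (not in ancestors of Iota), Alpha (in ancestors of Iota)
Deepest common ancestor (LCA) = Alpha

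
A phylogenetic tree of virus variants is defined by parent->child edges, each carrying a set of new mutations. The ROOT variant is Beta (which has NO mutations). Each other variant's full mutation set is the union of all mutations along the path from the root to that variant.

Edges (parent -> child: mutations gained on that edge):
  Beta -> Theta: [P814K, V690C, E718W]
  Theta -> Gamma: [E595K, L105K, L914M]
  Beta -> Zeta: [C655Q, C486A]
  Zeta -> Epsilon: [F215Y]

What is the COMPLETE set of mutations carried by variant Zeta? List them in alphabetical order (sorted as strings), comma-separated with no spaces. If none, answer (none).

At Beta: gained [] -> total []
At Zeta: gained ['C655Q', 'C486A'] -> total ['C486A', 'C655Q']

Answer: C486A,C655Q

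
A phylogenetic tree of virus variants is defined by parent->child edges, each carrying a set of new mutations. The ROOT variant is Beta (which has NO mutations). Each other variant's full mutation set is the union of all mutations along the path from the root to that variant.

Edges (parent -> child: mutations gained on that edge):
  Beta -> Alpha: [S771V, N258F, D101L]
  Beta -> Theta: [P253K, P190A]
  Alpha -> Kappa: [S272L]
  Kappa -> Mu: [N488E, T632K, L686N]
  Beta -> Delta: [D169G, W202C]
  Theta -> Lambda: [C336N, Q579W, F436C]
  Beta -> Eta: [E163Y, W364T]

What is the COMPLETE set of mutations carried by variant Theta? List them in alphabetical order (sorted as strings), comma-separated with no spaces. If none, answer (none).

At Beta: gained [] -> total []
At Theta: gained ['P253K', 'P190A'] -> total ['P190A', 'P253K']

Answer: P190A,P253K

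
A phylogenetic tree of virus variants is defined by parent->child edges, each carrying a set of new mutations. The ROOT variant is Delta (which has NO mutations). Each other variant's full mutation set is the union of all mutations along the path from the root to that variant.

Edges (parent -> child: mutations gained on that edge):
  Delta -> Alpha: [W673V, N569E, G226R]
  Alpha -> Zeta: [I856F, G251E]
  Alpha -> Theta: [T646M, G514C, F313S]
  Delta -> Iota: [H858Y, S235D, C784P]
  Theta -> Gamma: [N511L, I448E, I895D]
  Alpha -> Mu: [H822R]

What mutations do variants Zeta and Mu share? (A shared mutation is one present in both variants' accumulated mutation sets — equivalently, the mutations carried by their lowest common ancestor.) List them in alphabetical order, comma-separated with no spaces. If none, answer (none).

Accumulating mutations along path to Zeta:
  At Delta: gained [] -> total []
  At Alpha: gained ['W673V', 'N569E', 'G226R'] -> total ['G226R', 'N569E', 'W673V']
  At Zeta: gained ['I856F', 'G251E'] -> total ['G226R', 'G251E', 'I856F', 'N569E', 'W673V']
Mutations(Zeta) = ['G226R', 'G251E', 'I856F', 'N569E', 'W673V']
Accumulating mutations along path to Mu:
  At Delta: gained [] -> total []
  At Alpha: gained ['W673V', 'N569E', 'G226R'] -> total ['G226R', 'N569E', 'W673V']
  At Mu: gained ['H822R'] -> total ['G226R', 'H822R', 'N569E', 'W673V']
Mutations(Mu) = ['G226R', 'H822R', 'N569E', 'W673V']
Intersection: ['G226R', 'G251E', 'I856F', 'N569E', 'W673V'] ∩ ['G226R', 'H822R', 'N569E', 'W673V'] = ['G226R', 'N569E', 'W673V']

Answer: G226R,N569E,W673V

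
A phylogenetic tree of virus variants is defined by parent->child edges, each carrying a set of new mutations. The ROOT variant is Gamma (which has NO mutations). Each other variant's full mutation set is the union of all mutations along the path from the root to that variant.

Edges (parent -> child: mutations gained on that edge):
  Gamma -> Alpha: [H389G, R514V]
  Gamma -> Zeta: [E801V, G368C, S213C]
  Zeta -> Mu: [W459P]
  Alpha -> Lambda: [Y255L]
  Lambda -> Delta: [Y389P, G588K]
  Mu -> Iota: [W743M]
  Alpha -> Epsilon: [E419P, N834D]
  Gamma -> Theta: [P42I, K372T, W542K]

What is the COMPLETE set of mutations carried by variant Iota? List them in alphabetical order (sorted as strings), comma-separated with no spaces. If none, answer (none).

At Gamma: gained [] -> total []
At Zeta: gained ['E801V', 'G368C', 'S213C'] -> total ['E801V', 'G368C', 'S213C']
At Mu: gained ['W459P'] -> total ['E801V', 'G368C', 'S213C', 'W459P']
At Iota: gained ['W743M'] -> total ['E801V', 'G368C', 'S213C', 'W459P', 'W743M']

Answer: E801V,G368C,S213C,W459P,W743M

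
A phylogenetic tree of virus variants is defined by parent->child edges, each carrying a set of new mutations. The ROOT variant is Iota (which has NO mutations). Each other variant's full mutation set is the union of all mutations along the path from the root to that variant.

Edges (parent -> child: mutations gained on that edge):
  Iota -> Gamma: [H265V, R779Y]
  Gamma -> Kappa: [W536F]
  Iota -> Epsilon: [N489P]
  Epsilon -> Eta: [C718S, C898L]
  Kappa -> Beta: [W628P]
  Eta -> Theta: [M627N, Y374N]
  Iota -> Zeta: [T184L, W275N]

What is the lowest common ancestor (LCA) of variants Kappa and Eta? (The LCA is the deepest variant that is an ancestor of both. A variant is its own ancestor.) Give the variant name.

Answer: Iota

Derivation:
Path from root to Kappa: Iota -> Gamma -> Kappa
  ancestors of Kappa: {Iota, Gamma, Kappa}
Path from root to Eta: Iota -> Epsilon -> Eta
  ancestors of Eta: {Iota, Epsilon, Eta}
Common ancestors: {Iota}
Walk up from Eta: Eta (not in ancestors of Kappa), Epsilon (not in ancestors of Kappa), Iota (in ancestors of Kappa)
Deepest common ancestor (LCA) = Iota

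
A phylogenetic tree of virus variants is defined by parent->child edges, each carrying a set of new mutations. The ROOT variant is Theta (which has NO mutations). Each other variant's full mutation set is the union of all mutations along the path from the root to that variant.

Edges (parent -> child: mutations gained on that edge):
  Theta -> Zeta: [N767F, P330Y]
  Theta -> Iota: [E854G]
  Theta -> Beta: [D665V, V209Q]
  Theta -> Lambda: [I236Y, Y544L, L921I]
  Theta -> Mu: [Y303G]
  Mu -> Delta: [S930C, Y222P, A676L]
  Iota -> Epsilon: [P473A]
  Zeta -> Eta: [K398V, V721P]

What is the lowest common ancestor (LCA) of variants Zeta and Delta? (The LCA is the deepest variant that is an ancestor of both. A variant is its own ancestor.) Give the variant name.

Answer: Theta

Derivation:
Path from root to Zeta: Theta -> Zeta
  ancestors of Zeta: {Theta, Zeta}
Path from root to Delta: Theta -> Mu -> Delta
  ancestors of Delta: {Theta, Mu, Delta}
Common ancestors: {Theta}
Walk up from Delta: Delta (not in ancestors of Zeta), Mu (not in ancestors of Zeta), Theta (in ancestors of Zeta)
Deepest common ancestor (LCA) = Theta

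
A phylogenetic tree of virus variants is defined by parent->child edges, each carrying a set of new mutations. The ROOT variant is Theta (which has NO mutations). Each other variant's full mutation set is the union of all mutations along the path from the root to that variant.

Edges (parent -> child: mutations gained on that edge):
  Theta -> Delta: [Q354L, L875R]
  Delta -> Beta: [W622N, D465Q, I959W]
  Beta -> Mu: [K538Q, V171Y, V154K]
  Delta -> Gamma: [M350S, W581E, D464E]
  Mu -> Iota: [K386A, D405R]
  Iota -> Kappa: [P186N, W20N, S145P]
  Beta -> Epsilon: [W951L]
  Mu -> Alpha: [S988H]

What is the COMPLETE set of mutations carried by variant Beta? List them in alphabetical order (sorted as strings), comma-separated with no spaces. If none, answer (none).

At Theta: gained [] -> total []
At Delta: gained ['Q354L', 'L875R'] -> total ['L875R', 'Q354L']
At Beta: gained ['W622N', 'D465Q', 'I959W'] -> total ['D465Q', 'I959W', 'L875R', 'Q354L', 'W622N']

Answer: D465Q,I959W,L875R,Q354L,W622N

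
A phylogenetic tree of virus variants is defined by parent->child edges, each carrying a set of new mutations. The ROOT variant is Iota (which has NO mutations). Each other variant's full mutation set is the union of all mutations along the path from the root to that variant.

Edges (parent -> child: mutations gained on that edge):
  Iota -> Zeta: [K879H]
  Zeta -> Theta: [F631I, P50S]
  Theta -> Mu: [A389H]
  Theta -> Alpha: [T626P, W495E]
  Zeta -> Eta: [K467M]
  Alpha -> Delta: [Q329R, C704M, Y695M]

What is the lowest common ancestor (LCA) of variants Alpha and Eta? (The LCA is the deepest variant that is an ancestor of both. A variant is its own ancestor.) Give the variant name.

Path from root to Alpha: Iota -> Zeta -> Theta -> Alpha
  ancestors of Alpha: {Iota, Zeta, Theta, Alpha}
Path from root to Eta: Iota -> Zeta -> Eta
  ancestors of Eta: {Iota, Zeta, Eta}
Common ancestors: {Iota, Zeta}
Walk up from Eta: Eta (not in ancestors of Alpha), Zeta (in ancestors of Alpha), Iota (in ancestors of Alpha)
Deepest common ancestor (LCA) = Zeta

Answer: Zeta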